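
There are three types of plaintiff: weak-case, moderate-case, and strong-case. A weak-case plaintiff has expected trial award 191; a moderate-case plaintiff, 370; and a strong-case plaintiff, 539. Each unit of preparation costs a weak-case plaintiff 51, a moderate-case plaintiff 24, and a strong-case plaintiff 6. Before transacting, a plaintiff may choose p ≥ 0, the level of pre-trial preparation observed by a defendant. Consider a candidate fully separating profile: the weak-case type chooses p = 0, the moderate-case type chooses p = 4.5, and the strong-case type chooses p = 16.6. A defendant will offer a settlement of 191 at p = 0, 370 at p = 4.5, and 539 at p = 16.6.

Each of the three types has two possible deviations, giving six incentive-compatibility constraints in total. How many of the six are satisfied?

6

Strong-case (own payoff 539 − 6×16.6 = 439.4): to p=0 gives 191 → no gain ✓; to p=4.5 gives 370 − 6×4.5 = 343 → no gain ✓.
Weak-case (own payoff 191): to p=4.5 gives 370 − 51×4.5 = 140.5 → no gain ✓; to p=16.6 gives 539 − 51×16.6 = -307.6 → no gain ✓.
Moderate-case (own payoff 370 − 24×4.5 = 262): to p=0 gives 191 → no gain ✓; to p=16.6 gives 539 − 24×16.6 = 140.6 → no gain ✓.
6 of the 6 constraints hold; this profile is a separating equilibrium.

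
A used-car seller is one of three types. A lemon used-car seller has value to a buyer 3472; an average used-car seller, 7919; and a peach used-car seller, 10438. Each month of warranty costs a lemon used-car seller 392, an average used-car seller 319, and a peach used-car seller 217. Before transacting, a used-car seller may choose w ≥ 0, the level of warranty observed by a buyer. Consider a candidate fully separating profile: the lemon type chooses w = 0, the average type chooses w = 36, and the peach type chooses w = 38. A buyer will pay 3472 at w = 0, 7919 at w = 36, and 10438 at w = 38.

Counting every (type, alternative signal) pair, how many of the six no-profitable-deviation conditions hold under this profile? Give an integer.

Peach (own payoff 10438 − 217×38 = 2192): to w=0 gives 3472 → profitable ✗; to w=36 gives 7919 − 217×36 = 107 → no gain ✓.
Average (own payoff 7919 − 319×36 = -3565): to w=0 gives 3472 → profitable ✗; to w=38 gives 10438 − 319×38 = -1684 → profitable ✗.
Lemon (own payoff 3472): to w=36 gives 7919 − 392×36 = -6193 → no gain ✓; to w=38 gives 10438 − 392×38 = -4458 → no gain ✓.
3 of the 6 constraints hold; not an equilibrium.

3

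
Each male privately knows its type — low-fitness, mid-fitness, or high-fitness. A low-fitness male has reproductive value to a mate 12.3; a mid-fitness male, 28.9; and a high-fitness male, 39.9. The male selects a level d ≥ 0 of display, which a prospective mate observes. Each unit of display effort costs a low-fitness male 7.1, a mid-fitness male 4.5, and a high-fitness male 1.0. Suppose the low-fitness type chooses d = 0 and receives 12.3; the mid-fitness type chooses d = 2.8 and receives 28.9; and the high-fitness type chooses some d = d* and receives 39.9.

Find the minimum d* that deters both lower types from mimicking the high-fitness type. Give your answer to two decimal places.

5.24

Mid-fitness type (on-path payoff 28.9 − 4.5×2.8 = 16.3) won't mimic when 16.3 ≥ 39.9 − 4.5·d*, i.e. d* ≥ 5.24.
Low-fitness type (on-path payoff 12.3) won't mimic when 12.3 ≥ 39.9 − 7.1·d*, i.e. d* ≥ 3.89.
Both must hold, so d* = max(3.89, 5.24) = 5.24. The mid-fitness type's constraint binds.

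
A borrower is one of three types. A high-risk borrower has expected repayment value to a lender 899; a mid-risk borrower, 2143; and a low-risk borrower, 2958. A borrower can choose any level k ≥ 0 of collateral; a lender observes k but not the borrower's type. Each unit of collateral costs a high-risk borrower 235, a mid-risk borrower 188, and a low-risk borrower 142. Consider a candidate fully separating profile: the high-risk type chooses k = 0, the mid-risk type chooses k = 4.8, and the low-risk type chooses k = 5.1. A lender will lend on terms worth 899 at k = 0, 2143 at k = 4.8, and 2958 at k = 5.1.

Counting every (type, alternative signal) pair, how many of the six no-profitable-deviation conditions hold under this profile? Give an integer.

3

High-risk (own payoff 899): to k=4.8 gives 2143 − 235×4.8 = 1015 → profitable ✗; to k=5.1 gives 2958 − 235×5.1 = 1759.5 → profitable ✗.
Low-risk (own payoff 2958 − 142×5.1 = 2233.8): to k=0 gives 899 → no gain ✓; to k=4.8 gives 2143 − 142×4.8 = 1461.4 → no gain ✓.
Mid-risk (own payoff 2143 − 188×4.8 = 1240.6): to k=0 gives 899 → no gain ✓; to k=5.1 gives 2958 − 188×5.1 = 1999.2 → profitable ✗.
3 of the 6 constraints hold; not an equilibrium.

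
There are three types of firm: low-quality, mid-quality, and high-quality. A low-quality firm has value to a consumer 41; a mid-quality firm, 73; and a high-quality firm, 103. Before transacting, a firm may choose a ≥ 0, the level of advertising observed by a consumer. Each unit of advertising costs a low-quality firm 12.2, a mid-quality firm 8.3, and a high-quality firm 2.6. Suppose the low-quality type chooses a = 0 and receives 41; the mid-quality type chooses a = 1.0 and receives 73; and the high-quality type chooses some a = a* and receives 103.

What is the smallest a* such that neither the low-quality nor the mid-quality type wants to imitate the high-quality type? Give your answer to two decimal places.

Mid-quality type (on-path payoff 73 − 8.3×1.0 = 64.7) won't mimic when 64.7 ≥ 103 − 8.3·a*, i.e. a* ≥ 4.61.
Low-quality type (on-path payoff 41) won't mimic when 41 ≥ 103 − 12.2·a*, i.e. a* ≥ 5.08.
Both must hold, so a* = max(5.08, 4.61) = 5.08. The low-quality type's constraint binds.

5.08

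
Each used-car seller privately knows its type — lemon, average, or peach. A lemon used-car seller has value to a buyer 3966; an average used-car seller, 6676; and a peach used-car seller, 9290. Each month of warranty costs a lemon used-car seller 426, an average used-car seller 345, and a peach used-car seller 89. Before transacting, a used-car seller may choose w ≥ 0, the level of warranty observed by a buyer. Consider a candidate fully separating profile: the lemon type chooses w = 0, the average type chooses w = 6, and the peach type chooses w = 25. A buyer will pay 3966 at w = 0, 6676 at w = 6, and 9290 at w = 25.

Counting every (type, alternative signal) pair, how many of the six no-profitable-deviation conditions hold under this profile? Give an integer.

5

Peach (own payoff 9290 − 89×25 = 7065): to w=0 gives 3966 → no gain ✓; to w=6 gives 6676 − 89×6 = 6142 → no gain ✓.
Lemon (own payoff 3966): to w=6 gives 6676 − 426×6 = 4120 → profitable ✗; to w=25 gives 9290 − 426×25 = -1360 → no gain ✓.
Average (own payoff 6676 − 345×6 = 4606): to w=0 gives 3966 → no gain ✓; to w=25 gives 9290 − 345×25 = 665 → no gain ✓.
5 of the 6 constraints hold; not an equilibrium.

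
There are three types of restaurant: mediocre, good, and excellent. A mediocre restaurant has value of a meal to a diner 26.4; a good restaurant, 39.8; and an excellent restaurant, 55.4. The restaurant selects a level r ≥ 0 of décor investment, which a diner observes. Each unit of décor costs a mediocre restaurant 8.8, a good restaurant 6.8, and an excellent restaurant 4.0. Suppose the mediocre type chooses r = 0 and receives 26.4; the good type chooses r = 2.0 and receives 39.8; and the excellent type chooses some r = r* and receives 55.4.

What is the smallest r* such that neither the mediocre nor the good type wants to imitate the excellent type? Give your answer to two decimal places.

4.29

Mediocre type (on-path payoff 26.4) won't mimic when 26.4 ≥ 55.4 − 8.8·r*, i.e. r* ≥ 3.30.
Good type (on-path payoff 39.8 − 6.8×2.0 = 26.2) won't mimic when 26.2 ≥ 55.4 − 6.8·r*, i.e. r* ≥ 4.29.
Both must hold, so r* = max(3.30, 4.29) = 4.29. The good type's constraint binds.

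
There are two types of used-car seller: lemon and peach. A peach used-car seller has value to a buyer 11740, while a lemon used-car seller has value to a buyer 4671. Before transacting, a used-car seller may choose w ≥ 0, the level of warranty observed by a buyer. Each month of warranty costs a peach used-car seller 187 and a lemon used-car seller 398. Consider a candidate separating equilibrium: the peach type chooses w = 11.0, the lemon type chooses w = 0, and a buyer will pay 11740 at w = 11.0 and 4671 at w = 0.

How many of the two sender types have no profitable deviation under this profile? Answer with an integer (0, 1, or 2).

1

Peach type: signal → 11740 − 187 × 11.0 = 9683; deviate to 0 → 4671. IC holds (9683 ≥ 4671).
Lemon type: stay at 0 → 4671; mimic → 11740 − 398 × 11.0 = 7362. IC fails (4671 < 7362).
1 of 2 constraints hold, so this profile is not an equilibrium.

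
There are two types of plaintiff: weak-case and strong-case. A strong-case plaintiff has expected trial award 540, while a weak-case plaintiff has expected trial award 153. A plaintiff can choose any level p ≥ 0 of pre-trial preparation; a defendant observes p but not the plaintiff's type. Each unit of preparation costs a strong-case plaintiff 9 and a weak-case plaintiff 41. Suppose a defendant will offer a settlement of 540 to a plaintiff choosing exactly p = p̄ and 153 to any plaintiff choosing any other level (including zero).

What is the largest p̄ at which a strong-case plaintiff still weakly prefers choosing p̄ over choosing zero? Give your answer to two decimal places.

Choosing p̄ yields the strong-case type 540 − 9·p̄; choosing zero yields 153.
The strong-case type is indifferent at 540 − 9·p̄ = 153, i.e. p̄ = (540 − 153) / 9 = 43.00.
For any p̄ above 43.00 the strong-case type would rather pool at zero, so separation collapses.

43.00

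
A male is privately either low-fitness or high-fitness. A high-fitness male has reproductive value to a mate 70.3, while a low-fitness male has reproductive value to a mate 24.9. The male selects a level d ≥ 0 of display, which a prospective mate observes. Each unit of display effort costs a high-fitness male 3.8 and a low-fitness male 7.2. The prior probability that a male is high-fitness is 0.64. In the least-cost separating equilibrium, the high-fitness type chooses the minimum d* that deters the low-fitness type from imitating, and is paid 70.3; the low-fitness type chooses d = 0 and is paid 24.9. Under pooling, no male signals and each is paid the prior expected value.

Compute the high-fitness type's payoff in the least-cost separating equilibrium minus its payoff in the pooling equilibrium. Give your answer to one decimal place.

Least-cost separating signal: d* solves 24.9 = 70.3 − 7.2·d*, so d* = (70.3 − 24.9)/7.2 ≈ 6.3056.
High-fitness type's separating payoff: 70.3 − 3.8 × d* = 70.3 − 3.8 × (70.3 − 24.9)/7.2 = 70.3 − 172.52/7.2 ≈ 46.339.
Pooling payoff: 0.64 × 70.3 + 0.36 × 24.9 = 53.956.
Difference: 46.339 − 53.956 = -7.617, i.e. -7.6 to one decimal place.
The high-fitness type would prefer the pooling outcome.

-7.6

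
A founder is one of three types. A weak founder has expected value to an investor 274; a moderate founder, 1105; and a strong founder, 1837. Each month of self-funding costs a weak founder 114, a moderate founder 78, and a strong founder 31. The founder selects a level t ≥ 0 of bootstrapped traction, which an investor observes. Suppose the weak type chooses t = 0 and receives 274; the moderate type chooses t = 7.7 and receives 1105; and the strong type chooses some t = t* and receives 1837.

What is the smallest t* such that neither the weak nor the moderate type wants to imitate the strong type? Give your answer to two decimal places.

17.08

Moderate type (on-path payoff 1105 − 78×7.7 = 504.4) won't mimic when 504.4 ≥ 1837 − 78·t*, i.e. t* ≥ 17.08.
Weak type (on-path payoff 274) won't mimic when 274 ≥ 1837 − 114·t*, i.e. t* ≥ 13.71.
Both must hold, so t* = max(13.71, 17.08) = 17.08. The moderate type's constraint binds.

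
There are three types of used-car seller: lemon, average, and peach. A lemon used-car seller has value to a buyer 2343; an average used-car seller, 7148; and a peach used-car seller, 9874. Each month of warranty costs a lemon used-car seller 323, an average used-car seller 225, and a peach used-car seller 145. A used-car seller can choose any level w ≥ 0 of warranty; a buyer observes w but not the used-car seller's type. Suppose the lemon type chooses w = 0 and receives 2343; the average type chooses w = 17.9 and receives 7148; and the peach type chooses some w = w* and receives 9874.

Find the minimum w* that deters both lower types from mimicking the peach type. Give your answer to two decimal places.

30.02

Average type (on-path payoff 7148 − 225×17.9 = 3120.5) won't mimic when 3120.5 ≥ 9874 − 225·w*, i.e. w* ≥ 30.02.
Lemon type (on-path payoff 2343) won't mimic when 2343 ≥ 9874 − 323·w*, i.e. w* ≥ 23.32.
Both must hold, so w* = max(23.32, 30.02) = 30.02. The average type's constraint binds.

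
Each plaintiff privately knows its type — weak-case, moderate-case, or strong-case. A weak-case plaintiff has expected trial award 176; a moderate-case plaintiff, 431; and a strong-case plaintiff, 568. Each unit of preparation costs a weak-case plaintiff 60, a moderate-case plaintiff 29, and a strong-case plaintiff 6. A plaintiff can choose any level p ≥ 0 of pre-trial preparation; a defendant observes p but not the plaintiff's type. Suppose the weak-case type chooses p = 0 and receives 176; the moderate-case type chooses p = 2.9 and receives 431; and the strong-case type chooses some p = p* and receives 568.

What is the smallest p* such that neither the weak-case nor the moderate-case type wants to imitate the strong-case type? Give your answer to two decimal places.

Moderate-case type (on-path payoff 431 − 29×2.9 = 346.9) won't mimic when 346.9 ≥ 568 − 29·p*, i.e. p* ≥ 7.62.
Weak-case type (on-path payoff 176) won't mimic when 176 ≥ 568 − 60·p*, i.e. p* ≥ 6.53.
Both must hold, so p* = max(6.53, 7.62) = 7.62. The moderate-case type's constraint binds.

7.62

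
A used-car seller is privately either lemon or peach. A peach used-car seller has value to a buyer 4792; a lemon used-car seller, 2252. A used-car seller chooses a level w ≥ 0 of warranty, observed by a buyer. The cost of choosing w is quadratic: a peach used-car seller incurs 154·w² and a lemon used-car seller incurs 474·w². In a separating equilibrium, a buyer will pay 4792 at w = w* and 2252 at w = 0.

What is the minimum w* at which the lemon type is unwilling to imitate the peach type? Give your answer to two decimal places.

The lemon type at w = 0 receives 2252; imitating at w* yields 4792 − 474·w*².
Indifference: 2252 = 4792 − 474·w*², so w*² = (4792 − 2252) / 474 ≈ 5.3586.
w* = √5.3586 ≈ 2.31.

2.31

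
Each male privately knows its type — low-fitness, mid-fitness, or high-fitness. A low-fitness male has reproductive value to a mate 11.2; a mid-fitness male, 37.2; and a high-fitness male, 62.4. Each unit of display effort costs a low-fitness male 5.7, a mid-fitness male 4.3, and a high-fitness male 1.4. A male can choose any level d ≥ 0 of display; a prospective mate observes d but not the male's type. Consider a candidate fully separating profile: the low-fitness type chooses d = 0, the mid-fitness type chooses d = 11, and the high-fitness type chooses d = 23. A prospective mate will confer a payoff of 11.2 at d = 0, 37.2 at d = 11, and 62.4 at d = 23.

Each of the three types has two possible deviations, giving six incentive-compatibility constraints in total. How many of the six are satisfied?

5

Mid-fitness (own payoff 37.2 − 4.3×11 = -10.1): to d=0 gives 11.2 → profitable ✗; to d=23 gives 62.4 − 4.3×23 = -36.5 → no gain ✓.
High-fitness (own payoff 62.4 − 1.4×23 = 30.2): to d=0 gives 11.2 → no gain ✓; to d=11 gives 37.2 − 1.4×11 = 21.8 → no gain ✓.
Low-fitness (own payoff 11.2): to d=11 gives 37.2 − 5.7×11 = -25.5 → no gain ✓; to d=23 gives 62.4 − 5.7×23 = -68.7 → no gain ✓.
5 of the 6 constraints hold; not an equilibrium.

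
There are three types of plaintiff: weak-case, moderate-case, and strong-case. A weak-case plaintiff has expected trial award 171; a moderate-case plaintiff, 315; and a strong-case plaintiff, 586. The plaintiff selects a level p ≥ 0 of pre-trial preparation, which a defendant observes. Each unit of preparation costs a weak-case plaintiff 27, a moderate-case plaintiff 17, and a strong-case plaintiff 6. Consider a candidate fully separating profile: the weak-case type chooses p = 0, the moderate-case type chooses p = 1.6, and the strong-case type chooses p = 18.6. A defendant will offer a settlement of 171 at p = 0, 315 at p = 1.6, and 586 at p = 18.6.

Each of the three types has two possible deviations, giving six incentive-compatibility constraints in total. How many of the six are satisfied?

Moderate-case (own payoff 315 − 17×1.6 = 287.8): to p=0 gives 171 → no gain ✓; to p=18.6 gives 586 − 17×18.6 = 269.8 → no gain ✓.
Strong-case (own payoff 586 − 6×18.6 = 474.4): to p=0 gives 171 → no gain ✓; to p=1.6 gives 315 − 6×1.6 = 305.4 → no gain ✓.
Weak-case (own payoff 171): to p=1.6 gives 315 − 27×1.6 = 271.8 → profitable ✗; to p=18.6 gives 586 − 27×18.6 = 83.8 → no gain ✓.
5 of the 6 constraints hold; not an equilibrium.

5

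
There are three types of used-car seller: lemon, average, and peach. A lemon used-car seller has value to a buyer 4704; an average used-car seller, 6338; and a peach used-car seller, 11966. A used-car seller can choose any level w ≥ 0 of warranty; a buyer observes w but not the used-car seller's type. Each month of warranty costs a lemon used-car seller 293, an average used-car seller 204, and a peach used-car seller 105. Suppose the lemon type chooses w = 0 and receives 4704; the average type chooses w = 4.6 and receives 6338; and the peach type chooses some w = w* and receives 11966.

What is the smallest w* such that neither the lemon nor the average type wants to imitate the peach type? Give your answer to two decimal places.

Average type (on-path payoff 6338 − 204×4.6 = 5399.6) won't mimic when 5399.6 ≥ 11966 − 204·w*, i.e. w* ≥ 32.19.
Lemon type (on-path payoff 4704) won't mimic when 4704 ≥ 11966 − 293·w*, i.e. w* ≥ 24.78.
Both must hold, so w* = max(24.78, 32.19) = 32.19. The average type's constraint binds.

32.19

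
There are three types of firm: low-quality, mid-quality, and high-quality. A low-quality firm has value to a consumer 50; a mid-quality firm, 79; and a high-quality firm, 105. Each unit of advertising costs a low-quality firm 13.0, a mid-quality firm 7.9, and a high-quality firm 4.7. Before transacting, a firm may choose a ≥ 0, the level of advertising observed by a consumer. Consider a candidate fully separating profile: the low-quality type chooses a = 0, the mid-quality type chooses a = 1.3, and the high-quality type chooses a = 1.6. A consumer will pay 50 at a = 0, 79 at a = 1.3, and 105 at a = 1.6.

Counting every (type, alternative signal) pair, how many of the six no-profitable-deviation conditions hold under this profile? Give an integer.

High-quality (own payoff 105 − 4.7×1.6 = 97.48): to a=0 gives 50 → no gain ✓; to a=1.3 gives 79 − 4.7×1.3 = 72.89 → no gain ✓.
Mid-quality (own payoff 79 − 7.9×1.3 = 68.73): to a=0 gives 50 → no gain ✓; to a=1.6 gives 105 − 7.9×1.6 = 92.36 → profitable ✗.
Low-quality (own payoff 50): to a=1.3 gives 79 − 13.0×1.3 = 62.1 → profitable ✗; to a=1.6 gives 105 − 13.0×1.6 = 84.2 → profitable ✗.
3 of the 6 constraints hold; not an equilibrium.

3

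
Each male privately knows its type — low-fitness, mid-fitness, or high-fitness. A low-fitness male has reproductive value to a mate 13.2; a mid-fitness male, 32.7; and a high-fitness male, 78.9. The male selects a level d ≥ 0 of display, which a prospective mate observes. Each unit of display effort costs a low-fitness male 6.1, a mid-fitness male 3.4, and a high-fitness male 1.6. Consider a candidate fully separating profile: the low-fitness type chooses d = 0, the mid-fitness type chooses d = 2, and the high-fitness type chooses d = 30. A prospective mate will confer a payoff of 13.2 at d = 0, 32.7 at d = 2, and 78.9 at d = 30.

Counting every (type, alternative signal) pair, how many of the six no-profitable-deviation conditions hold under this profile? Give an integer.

Low-fitness (own payoff 13.2): to d=2 gives 32.7 − 6.1×2 = 20.5 → profitable ✗; to d=30 gives 78.9 − 6.1×30 = -104.1 → no gain ✓.
High-fitness (own payoff 78.9 − 1.6×30 = 30.9): to d=0 gives 13.2 → no gain ✓; to d=2 gives 32.7 − 1.6×2 = 29.5 → no gain ✓.
Mid-fitness (own payoff 32.7 − 3.4×2 = 25.9): to d=0 gives 13.2 → no gain ✓; to d=30 gives 78.9 − 3.4×30 = -23.1 → no gain ✓.
5 of the 6 constraints hold; not an equilibrium.

5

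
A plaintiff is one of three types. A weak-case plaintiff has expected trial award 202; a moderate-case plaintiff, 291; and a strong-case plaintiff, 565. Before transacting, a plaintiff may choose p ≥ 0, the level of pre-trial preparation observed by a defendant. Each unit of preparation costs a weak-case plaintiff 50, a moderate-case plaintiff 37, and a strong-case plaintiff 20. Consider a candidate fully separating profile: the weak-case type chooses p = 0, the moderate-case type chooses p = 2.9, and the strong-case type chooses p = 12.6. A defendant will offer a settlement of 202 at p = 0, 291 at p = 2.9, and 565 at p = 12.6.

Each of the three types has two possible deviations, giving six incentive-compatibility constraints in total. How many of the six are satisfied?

Weak-case (own payoff 202): to p=2.9 gives 291 − 50×2.9 = 146 → no gain ✓; to p=12.6 gives 565 − 50×12.6 = -65 → no gain ✓.
Strong-case (own payoff 565 − 20×12.6 = 313): to p=0 gives 202 → no gain ✓; to p=2.9 gives 291 − 20×2.9 = 233 → no gain ✓.
Moderate-case (own payoff 291 − 37×2.9 = 183.7): to p=0 gives 202 → profitable ✗; to p=12.6 gives 565 − 37×12.6 = 98.8 → no gain ✓.
5 of the 6 constraints hold; not an equilibrium.

5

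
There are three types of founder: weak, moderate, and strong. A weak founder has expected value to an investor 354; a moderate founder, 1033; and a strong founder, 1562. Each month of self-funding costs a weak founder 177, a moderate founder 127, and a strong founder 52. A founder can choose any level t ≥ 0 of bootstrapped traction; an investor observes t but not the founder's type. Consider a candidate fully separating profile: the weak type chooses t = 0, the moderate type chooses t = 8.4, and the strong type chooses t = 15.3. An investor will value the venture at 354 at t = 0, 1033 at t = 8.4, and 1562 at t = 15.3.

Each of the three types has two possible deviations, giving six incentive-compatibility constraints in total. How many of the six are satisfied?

5

Strong (own payoff 1562 − 52×15.3 = 766.4): to t=0 gives 354 → no gain ✓; to t=8.4 gives 1033 − 52×8.4 = 596.2 → no gain ✓.
Moderate (own payoff 1033 − 127×8.4 = -33.8): to t=0 gives 354 → profitable ✗; to t=15.3 gives 1562 − 127×15.3 = -381.1 → no gain ✓.
Weak (own payoff 354): to t=8.4 gives 1033 − 177×8.4 = -453.8 → no gain ✓; to t=15.3 gives 1562 − 177×15.3 = -1146.1 → no gain ✓.
5 of the 6 constraints hold; not an equilibrium.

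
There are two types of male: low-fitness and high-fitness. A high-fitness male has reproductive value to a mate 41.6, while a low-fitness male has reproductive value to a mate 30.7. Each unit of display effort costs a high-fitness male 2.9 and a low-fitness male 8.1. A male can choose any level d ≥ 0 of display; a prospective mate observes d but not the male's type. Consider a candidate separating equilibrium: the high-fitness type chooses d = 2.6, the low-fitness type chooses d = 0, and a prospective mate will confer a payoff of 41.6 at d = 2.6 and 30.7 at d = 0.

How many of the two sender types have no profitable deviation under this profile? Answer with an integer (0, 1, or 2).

High-fitness type: signal → 41.6 − 2.9 × 2.6 = 34.06; deviate to 0 → 30.7. IC holds (34.06 ≥ 30.7).
Low-fitness type: stay at 0 → 30.7; mimic → 41.6 − 8.1 × 2.6 = 20.54. IC holds (30.7 ≥ 20.54).
2 of 2 constraints hold, so this is a separating equilibrium.

2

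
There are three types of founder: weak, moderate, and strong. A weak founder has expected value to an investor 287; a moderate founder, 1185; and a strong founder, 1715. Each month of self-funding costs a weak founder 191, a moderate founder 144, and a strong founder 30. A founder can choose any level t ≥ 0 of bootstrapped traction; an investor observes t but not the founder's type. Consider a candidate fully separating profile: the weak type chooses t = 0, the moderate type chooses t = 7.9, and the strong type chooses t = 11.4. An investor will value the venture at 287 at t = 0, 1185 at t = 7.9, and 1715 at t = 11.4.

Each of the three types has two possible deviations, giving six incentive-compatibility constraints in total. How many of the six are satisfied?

4

Moderate (own payoff 1185 − 144×7.9 = 47.4): to t=0 gives 287 → profitable ✗; to t=11.4 gives 1715 − 144×11.4 = 73.4 → profitable ✗.
Strong (own payoff 1715 − 30×11.4 = 1373): to t=0 gives 287 → no gain ✓; to t=7.9 gives 1185 − 30×7.9 = 948 → no gain ✓.
Weak (own payoff 287): to t=7.9 gives 1185 − 191×7.9 = -323.9 → no gain ✓; to t=11.4 gives 1715 − 191×11.4 = -462.4 → no gain ✓.
4 of the 6 constraints hold; not an equilibrium.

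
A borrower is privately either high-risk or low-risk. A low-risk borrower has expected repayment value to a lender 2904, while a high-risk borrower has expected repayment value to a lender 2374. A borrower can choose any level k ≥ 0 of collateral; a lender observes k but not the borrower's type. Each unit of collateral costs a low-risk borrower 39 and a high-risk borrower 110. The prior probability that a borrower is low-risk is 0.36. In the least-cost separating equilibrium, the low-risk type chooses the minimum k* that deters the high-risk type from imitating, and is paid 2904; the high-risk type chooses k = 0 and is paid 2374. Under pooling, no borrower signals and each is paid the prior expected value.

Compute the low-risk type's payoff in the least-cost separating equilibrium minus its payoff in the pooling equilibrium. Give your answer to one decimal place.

Least-cost separating signal: k* solves 2374 = 2904 − 110·k*, so k* = (2904 − 2374)/110 ≈ 4.8182.
Low-risk type's separating payoff: 2904 − 39 × k* = 2904 − 39 × (2904 − 2374)/110 = 2904 − 20670/110 ≈ 2716.091.
Pooling payoff: 0.36 × 2904 + 0.64 × 2374 = 2564.8.
Difference: 2716.091 − 2564.8 = 151.291, i.e. 151.3 to one decimal place.
The low-risk type prefers to separate.

151.3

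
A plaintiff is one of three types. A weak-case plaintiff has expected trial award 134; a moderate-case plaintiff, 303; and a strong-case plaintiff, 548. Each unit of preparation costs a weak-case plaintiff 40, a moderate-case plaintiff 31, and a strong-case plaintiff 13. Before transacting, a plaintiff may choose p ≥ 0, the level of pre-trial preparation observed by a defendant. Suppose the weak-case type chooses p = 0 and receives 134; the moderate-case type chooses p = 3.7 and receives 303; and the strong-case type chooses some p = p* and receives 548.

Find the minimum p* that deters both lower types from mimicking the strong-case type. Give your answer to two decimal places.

Moderate-case type (on-path payoff 303 − 31×3.7 = 188.3) won't mimic when 188.3 ≥ 548 − 31·p*, i.e. p* ≥ 11.60.
Weak-case type (on-path payoff 134) won't mimic when 134 ≥ 548 − 40·p*, i.e. p* ≥ 10.35.
Both must hold, so p* = max(10.35, 11.60) = 11.60. The moderate-case type's constraint binds.

11.60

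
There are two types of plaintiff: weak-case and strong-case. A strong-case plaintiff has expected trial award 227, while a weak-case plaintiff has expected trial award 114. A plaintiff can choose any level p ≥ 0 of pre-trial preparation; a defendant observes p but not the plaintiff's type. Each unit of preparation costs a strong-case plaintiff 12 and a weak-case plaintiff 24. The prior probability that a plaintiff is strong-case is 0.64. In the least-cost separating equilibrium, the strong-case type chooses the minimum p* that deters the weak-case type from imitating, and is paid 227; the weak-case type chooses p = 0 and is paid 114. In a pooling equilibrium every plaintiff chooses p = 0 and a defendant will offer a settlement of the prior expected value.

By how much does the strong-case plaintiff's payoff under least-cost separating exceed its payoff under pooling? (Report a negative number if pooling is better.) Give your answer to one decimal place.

Least-cost separating signal: p* solves 114 = 227 − 24·p*, so p* = (227 − 114)/24 ≈ 4.7083.
Strong-case type's separating payoff: 227 − 12 × p* = 227 − 12 × (227 − 114)/24 = 227 − 1356/24 = 170.5.
Pooling payoff: 0.64 × 227 + 0.36 × 114 = 186.32.
Difference: 170.5 − 186.32 = -15.82, i.e. -15.8 to one decimal place.
The strong-case type would prefer the pooling outcome.

-15.8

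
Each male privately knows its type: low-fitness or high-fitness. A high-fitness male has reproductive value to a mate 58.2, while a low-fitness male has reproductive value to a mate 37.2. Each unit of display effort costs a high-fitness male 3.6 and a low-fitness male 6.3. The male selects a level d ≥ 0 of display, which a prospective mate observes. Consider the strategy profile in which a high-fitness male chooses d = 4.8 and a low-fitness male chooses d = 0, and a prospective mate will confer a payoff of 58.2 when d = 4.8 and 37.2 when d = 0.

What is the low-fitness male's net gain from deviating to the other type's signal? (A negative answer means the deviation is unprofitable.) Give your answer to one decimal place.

-9.2

Playing d = 0 the low-fitness male receives 37.2.
Deviating to d = 4.8 brings payment 58.2 at cost 6.3 × 4.8 = 30.24, netting 27.96.
Gain from deviating: 27.96 − 37.2 = -9.24, i.e. -9.2 to one decimal place.
The gain is negative, so the low-fitness type's incentive-compatibility constraint is satisfied.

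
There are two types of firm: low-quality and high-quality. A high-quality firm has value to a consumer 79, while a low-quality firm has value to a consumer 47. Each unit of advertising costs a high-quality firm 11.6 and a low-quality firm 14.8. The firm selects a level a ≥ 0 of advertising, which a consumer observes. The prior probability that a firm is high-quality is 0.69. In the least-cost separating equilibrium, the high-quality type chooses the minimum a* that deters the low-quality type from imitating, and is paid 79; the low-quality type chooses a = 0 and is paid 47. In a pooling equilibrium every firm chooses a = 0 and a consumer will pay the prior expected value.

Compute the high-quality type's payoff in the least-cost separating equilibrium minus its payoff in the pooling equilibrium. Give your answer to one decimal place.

Least-cost separating signal: a* solves 47 = 79 − 14.8·a*, so a* = (79 − 47)/14.8 ≈ 2.1622.
High-quality type's separating payoff: 79 − 11.6 × a* = 79 − 11.6 × (79 − 47)/14.8 = 79 − 371.2/14.8 ≈ 53.919.
Pooling payoff: 0.69 × 79 + 0.31 × 47 = 69.08.
Difference: 53.919 − 69.08 = -15.161, i.e. -15.2 to one decimal place.
The high-quality type would prefer the pooling outcome.

-15.2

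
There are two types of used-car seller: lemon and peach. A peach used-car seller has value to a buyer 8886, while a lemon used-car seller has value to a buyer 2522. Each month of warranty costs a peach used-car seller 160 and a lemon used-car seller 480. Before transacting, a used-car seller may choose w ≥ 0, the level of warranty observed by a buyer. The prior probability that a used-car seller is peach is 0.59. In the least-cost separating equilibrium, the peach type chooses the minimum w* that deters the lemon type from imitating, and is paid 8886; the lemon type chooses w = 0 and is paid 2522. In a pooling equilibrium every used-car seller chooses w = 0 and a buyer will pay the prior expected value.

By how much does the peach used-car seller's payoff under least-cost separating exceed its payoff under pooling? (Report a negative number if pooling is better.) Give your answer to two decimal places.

Least-cost separating signal: w* solves 2522 = 8886 − 480·w*, so w* = (8886 − 2522)/480 ≈ 13.2583.
Peach type's separating payoff: 8886 − 160 × w* = 8886 − 160 × (8886 − 2522)/480 = 8886 − 1018240/480 ≈ 6764.6667.
Pooling payoff: 0.59 × 8886 + 0.41 × 2522 = 6276.76.
Difference: 6764.6667 − 6276.76 = 487.9067, i.e. 487.91 to two decimal places.
The peach type prefers to separate.

487.91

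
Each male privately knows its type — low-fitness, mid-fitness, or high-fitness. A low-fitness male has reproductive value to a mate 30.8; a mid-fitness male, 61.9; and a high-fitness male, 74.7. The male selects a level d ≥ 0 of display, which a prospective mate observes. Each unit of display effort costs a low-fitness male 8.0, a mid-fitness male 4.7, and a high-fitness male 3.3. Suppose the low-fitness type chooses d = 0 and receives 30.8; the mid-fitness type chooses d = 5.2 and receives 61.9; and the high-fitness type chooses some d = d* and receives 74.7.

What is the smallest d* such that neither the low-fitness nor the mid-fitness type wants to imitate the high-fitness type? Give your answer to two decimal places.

Low-fitness type (on-path payoff 30.8) won't mimic when 30.8 ≥ 74.7 − 8.0·d*, i.e. d* ≥ 5.49.
Mid-fitness type (on-path payoff 61.9 − 4.7×5.2 = 37.46) won't mimic when 37.46 ≥ 74.7 − 4.7·d*, i.e. d* ≥ 7.92.
Both must hold, so d* = max(5.49, 7.92) = 7.92. The mid-fitness type's constraint binds.

7.92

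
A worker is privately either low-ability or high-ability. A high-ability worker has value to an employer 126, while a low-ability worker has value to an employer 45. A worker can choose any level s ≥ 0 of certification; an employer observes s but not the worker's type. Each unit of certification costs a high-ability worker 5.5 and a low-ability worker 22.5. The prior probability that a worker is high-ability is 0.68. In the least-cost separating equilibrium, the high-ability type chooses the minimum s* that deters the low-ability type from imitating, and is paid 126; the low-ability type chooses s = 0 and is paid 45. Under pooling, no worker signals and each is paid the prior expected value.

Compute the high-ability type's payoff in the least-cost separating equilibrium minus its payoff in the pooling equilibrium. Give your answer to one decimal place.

6.1

Least-cost separating signal: s* solves 45 = 126 − 22.5·s*, so s* = (126 − 45)/22.5 = 3.6.
High-ability type's separating payoff: 126 − 5.5 × s* = 126 − 5.5 × (126 − 45)/22.5 = 126 − 445.5/22.5 = 106.2.
Pooling payoff: 0.68 × 126 + 0.32 × 45 = 100.08.
Difference: 106.2 − 100.08 = 6.12, i.e. 6.1 to one decimal place.
The high-ability type prefers to separate.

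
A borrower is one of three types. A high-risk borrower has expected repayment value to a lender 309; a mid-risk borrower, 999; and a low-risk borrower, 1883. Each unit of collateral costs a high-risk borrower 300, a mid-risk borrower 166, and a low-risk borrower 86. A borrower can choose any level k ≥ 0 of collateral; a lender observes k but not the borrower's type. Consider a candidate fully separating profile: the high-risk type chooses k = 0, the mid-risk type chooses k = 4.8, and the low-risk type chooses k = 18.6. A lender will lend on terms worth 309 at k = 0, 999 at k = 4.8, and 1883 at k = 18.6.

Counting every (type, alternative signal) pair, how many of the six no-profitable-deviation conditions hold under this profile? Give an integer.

Mid-risk (own payoff 999 − 166×4.8 = 202.2): to k=0 gives 309 → profitable ✗; to k=18.6 gives 1883 − 166×18.6 = -1204.6 → no gain ✓.
Low-risk (own payoff 1883 − 86×18.6 = 283.4): to k=0 gives 309 → profitable ✗; to k=4.8 gives 999 − 86×4.8 = 586.2 → profitable ✗.
High-risk (own payoff 309): to k=4.8 gives 999 − 300×4.8 = -441 → no gain ✓; to k=18.6 gives 1883 − 300×18.6 = -3697 → no gain ✓.
3 of the 6 constraints hold; not an equilibrium.

3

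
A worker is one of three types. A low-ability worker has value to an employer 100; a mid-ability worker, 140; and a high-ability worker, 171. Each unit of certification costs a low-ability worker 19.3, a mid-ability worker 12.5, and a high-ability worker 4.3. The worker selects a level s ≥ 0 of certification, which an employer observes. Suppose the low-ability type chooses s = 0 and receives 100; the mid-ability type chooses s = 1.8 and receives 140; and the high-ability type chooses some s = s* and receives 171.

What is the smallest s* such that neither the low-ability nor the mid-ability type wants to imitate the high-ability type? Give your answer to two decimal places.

Mid-ability type (on-path payoff 140 − 12.5×1.8 = 117.5) won't mimic when 117.5 ≥ 171 − 12.5·s*, i.e. s* ≥ 4.28.
Low-ability type (on-path payoff 100) won't mimic when 100 ≥ 171 − 19.3·s*, i.e. s* ≥ 3.68.
Both must hold, so s* = max(3.68, 4.28) = 4.28. The mid-ability type's constraint binds.

4.28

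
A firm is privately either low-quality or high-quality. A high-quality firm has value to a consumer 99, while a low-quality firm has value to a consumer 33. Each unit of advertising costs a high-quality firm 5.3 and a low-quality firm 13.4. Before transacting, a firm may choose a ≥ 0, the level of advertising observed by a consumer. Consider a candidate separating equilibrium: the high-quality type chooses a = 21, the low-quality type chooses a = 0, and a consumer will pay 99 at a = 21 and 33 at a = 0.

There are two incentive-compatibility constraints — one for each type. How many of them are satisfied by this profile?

Low-quality type: stay at 0 → 33; mimic → 99 − 13.4 × 21 = -182.4. IC holds (33 ≥ -182.4).
High-quality type: signal → 99 − 5.3 × 21 = -12.3; deviate to 0 → 33. IC fails (-12.3 < 33).
1 of 2 constraints hold, so this profile is not an equilibrium.

1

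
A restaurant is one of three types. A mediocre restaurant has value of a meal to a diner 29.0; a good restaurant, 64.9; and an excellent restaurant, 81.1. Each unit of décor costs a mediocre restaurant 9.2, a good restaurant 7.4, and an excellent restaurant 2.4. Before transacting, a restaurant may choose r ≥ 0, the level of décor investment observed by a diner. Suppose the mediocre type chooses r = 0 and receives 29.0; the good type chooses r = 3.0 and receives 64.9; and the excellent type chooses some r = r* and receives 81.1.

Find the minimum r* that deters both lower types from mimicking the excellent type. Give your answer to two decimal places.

5.66

Good type (on-path payoff 64.9 − 7.4×3.0 = 42.7) won't mimic when 42.7 ≥ 81.1 − 7.4·r*, i.e. r* ≥ 5.19.
Mediocre type (on-path payoff 29.0) won't mimic when 29.0 ≥ 81.1 − 9.2·r*, i.e. r* ≥ 5.66.
Both must hold, so r* = max(5.66, 5.19) = 5.66. The mediocre type's constraint binds.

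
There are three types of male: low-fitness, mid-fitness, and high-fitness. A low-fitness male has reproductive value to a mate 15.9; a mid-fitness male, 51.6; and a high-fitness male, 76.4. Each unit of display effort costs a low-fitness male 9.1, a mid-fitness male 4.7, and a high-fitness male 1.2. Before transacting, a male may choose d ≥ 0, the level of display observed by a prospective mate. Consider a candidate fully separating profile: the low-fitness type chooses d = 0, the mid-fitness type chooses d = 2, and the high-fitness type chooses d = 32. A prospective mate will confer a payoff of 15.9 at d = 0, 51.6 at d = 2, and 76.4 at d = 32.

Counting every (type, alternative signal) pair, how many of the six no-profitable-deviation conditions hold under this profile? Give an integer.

Mid-fitness (own payoff 51.6 − 4.7×2 = 42.2): to d=0 gives 15.9 → no gain ✓; to d=32 gives 76.4 − 4.7×32 = -74 → no gain ✓.
High-fitness (own payoff 76.4 − 1.2×32 = 38): to d=0 gives 15.9 → no gain ✓; to d=2 gives 51.6 − 1.2×2 = 49.2 → profitable ✗.
Low-fitness (own payoff 15.9): to d=2 gives 51.6 − 9.1×2 = 33.4 → profitable ✗; to d=32 gives 76.4 − 9.1×32 = -214.8 → no gain ✓.
4 of the 6 constraints hold; not an equilibrium.

4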